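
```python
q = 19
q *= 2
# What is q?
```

Answer: 38

Derivation:
Trace (tracking q):
q = 19  # -> q = 19
q *= 2  # -> q = 38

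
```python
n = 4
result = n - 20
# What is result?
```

Answer: -16

Derivation:
Trace (tracking result):
n = 4  # -> n = 4
result = n - 20  # -> result = -16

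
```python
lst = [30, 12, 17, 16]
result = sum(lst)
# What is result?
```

Trace (tracking result):
lst = [30, 12, 17, 16]  # -> lst = [30, 12, 17, 16]
result = sum(lst)  # -> result = 75

Answer: 75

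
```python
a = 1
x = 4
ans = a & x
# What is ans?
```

Trace (tracking ans):
a = 1  # -> a = 1
x = 4  # -> x = 4
ans = a & x  # -> ans = 0

Answer: 0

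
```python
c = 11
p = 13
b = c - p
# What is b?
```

Trace (tracking b):
c = 11  # -> c = 11
p = 13  # -> p = 13
b = c - p  # -> b = -2

Answer: -2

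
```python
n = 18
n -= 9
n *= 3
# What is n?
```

Answer: 27

Derivation:
Trace (tracking n):
n = 18  # -> n = 18
n -= 9  # -> n = 9
n *= 3  # -> n = 27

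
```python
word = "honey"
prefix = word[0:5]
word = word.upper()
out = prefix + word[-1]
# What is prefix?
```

Trace (tracking prefix):
word = 'honey'  # -> word = 'honey'
prefix = word[0:5]  # -> prefix = 'honey'
word = word.upper()  # -> word = 'HONEY'
out = prefix + word[-1]  # -> out = 'honeyY'

Answer: 'honey'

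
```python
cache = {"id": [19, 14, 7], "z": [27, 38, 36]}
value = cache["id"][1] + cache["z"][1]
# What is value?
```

Trace (tracking value):
cache = {'id': [19, 14, 7], 'z': [27, 38, 36]}  # -> cache = {'id': [19, 14, 7], 'z': [27, 38, 36]}
value = cache['id'][1] + cache['z'][1]  # -> value = 52

Answer: 52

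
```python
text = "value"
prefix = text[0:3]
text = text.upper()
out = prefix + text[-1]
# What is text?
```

Answer: 'VALUE'

Derivation:
Trace (tracking text):
text = 'value'  # -> text = 'value'
prefix = text[0:3]  # -> prefix = 'val'
text = text.upper()  # -> text = 'VALUE'
out = prefix + text[-1]  # -> out = 'valE'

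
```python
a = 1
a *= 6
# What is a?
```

Trace (tracking a):
a = 1  # -> a = 1
a *= 6  # -> a = 6

Answer: 6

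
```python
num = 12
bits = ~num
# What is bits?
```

Trace (tracking bits):
num = 12  # -> num = 12
bits = ~num  # -> bits = -13

Answer: -13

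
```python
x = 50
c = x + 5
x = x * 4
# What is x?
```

Trace (tracking x):
x = 50  # -> x = 50
c = x + 5  # -> c = 55
x = x * 4  # -> x = 200

Answer: 200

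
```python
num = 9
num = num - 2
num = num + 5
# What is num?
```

Trace (tracking num):
num = 9  # -> num = 9
num = num - 2  # -> num = 7
num = num + 5  # -> num = 12

Answer: 12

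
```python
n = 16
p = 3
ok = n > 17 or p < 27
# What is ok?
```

Trace (tracking ok):
n = 16  # -> n = 16
p = 3  # -> p = 3
ok = n > 17 or p < 27  # -> ok = True

Answer: True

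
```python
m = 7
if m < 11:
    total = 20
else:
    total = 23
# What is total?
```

Answer: 20

Derivation:
Trace (tracking total):
m = 7  # -> m = 7
if m < 11:  # condition is True
    total = 20  # -> total = 20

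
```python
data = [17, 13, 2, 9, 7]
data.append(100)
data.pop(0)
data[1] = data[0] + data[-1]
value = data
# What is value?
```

Answer: [13, 113, 9, 7, 100]

Derivation:
Trace (tracking value):
data = [17, 13, 2, 9, 7]  # -> data = [17, 13, 2, 9, 7]
data.append(100)  # -> data = [17, 13, 2, 9, 7, 100]
data.pop(0)  # -> data = [13, 2, 9, 7, 100]
data[1] = data[0] + data[-1]  # -> data = [13, 113, 9, 7, 100]
value = data  # -> value = [13, 113, 9, 7, 100]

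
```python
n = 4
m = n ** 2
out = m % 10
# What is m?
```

Answer: 16

Derivation:
Trace (tracking m):
n = 4  # -> n = 4
m = n ** 2  # -> m = 16
out = m % 10  # -> out = 6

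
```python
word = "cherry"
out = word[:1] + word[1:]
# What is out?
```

Trace (tracking out):
word = 'cherry'  # -> word = 'cherry'
out = word[:1] + word[1:]  # -> out = 'cherry'

Answer: 'cherry'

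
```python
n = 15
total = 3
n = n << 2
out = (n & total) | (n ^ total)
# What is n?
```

Answer: 60

Derivation:
Trace (tracking n):
n = 15  # -> n = 15
total = 3  # -> total = 3
n = n << 2  # -> n = 60
out = n & total | n ^ total  # -> out = 63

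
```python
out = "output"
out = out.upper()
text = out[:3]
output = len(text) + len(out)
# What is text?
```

Answer: 'OUT'

Derivation:
Trace (tracking text):
out = 'output'  # -> out = 'output'
out = out.upper()  # -> out = 'OUTPUT'
text = out[:3]  # -> text = 'OUT'
output = len(text) + len(out)  # -> output = 9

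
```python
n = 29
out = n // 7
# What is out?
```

Answer: 4

Derivation:
Trace (tracking out):
n = 29  # -> n = 29
out = n // 7  # -> out = 4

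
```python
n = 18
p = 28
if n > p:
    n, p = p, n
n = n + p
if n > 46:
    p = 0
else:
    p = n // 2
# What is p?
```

Trace (tracking p):
n = 18  # -> n = 18
p = 28  # -> p = 28
if n > p:  # condition is False
n = n + p  # -> n = 46
if n > 46:  # condition is False
else:
    p = n // 2  # -> p = 23

Answer: 23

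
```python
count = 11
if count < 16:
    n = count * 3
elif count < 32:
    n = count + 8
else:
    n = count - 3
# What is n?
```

Answer: 33

Derivation:
Trace (tracking n):
count = 11  # -> count = 11
if count < 16:  # condition is True
    n = count * 3  # -> n = 33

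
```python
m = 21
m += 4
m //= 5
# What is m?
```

Answer: 5

Derivation:
Trace (tracking m):
m = 21  # -> m = 21
m += 4  # -> m = 25
m //= 5  # -> m = 5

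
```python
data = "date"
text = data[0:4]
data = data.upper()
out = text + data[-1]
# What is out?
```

Answer: 'dateE'

Derivation:
Trace (tracking out):
data = 'date'  # -> data = 'date'
text = data[0:4]  # -> text = 'date'
data = data.upper()  # -> data = 'DATE'
out = text + data[-1]  # -> out = 'dateE'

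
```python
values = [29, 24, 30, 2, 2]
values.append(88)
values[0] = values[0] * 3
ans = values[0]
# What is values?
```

Trace (tracking values):
values = [29, 24, 30, 2, 2]  # -> values = [29, 24, 30, 2, 2]
values.append(88)  # -> values = [29, 24, 30, 2, 2, 88]
values[0] = values[0] * 3  # -> values = [87, 24, 30, 2, 2, 88]
ans = values[0]  # -> ans = 87

Answer: [87, 24, 30, 2, 2, 88]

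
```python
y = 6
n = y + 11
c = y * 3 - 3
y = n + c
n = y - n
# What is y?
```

Answer: 32

Derivation:
Trace (tracking y):
y = 6  # -> y = 6
n = y + 11  # -> n = 17
c = y * 3 - 3  # -> c = 15
y = n + c  # -> y = 32
n = y - n  # -> n = 15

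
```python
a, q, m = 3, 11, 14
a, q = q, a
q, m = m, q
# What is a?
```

Trace (tracking a):
a, q, m = (3, 11, 14)  # -> a = 3, q = 11, m = 14
a, q = (q, a)  # -> a = 11, q = 3
q, m = (m, q)  # -> q = 14, m = 3

Answer: 11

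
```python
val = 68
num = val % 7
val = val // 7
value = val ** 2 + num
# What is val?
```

Trace (tracking val):
val = 68  # -> val = 68
num = val % 7  # -> num = 5
val = val // 7  # -> val = 9
value = val ** 2 + num  # -> value = 86

Answer: 9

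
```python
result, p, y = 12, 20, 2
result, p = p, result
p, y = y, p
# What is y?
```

Trace (tracking y):
result, p, y = (12, 20, 2)  # -> result = 12, p = 20, y = 2
result, p = (p, result)  # -> result = 20, p = 12
p, y = (y, p)  # -> p = 2, y = 12

Answer: 12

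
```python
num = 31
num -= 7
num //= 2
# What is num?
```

Answer: 12

Derivation:
Trace (tracking num):
num = 31  # -> num = 31
num -= 7  # -> num = 24
num //= 2  # -> num = 12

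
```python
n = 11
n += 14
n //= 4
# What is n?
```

Trace (tracking n):
n = 11  # -> n = 11
n += 14  # -> n = 25
n //= 4  # -> n = 6

Answer: 6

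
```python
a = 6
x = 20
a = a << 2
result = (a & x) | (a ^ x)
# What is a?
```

Trace (tracking a):
a = 6  # -> a = 6
x = 20  # -> x = 20
a = a << 2  # -> a = 24
result = a & x | a ^ x  # -> result = 28

Answer: 24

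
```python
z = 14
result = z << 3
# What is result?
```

Answer: 112

Derivation:
Trace (tracking result):
z = 14  # -> z = 14
result = z << 3  # -> result = 112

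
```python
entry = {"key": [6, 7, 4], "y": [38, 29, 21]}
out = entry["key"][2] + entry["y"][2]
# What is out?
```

Answer: 25

Derivation:
Trace (tracking out):
entry = {'key': [6, 7, 4], 'y': [38, 29, 21]}  # -> entry = {'key': [6, 7, 4], 'y': [38, 29, 21]}
out = entry['key'][2] + entry['y'][2]  # -> out = 25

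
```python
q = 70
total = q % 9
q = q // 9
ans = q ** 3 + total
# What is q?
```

Answer: 7

Derivation:
Trace (tracking q):
q = 70  # -> q = 70
total = q % 9  # -> total = 7
q = q // 9  # -> q = 7
ans = q ** 3 + total  # -> ans = 350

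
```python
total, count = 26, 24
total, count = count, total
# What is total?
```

Answer: 24

Derivation:
Trace (tracking total):
total, count = (26, 24)  # -> total = 26, count = 24
total, count = (count, total)  # -> total = 24, count = 26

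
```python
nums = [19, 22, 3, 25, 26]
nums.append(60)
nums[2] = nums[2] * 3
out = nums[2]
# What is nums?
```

Answer: [19, 22, 9, 25, 26, 60]

Derivation:
Trace (tracking nums):
nums = [19, 22, 3, 25, 26]  # -> nums = [19, 22, 3, 25, 26]
nums.append(60)  # -> nums = [19, 22, 3, 25, 26, 60]
nums[2] = nums[2] * 3  # -> nums = [19, 22, 9, 25, 26, 60]
out = nums[2]  # -> out = 9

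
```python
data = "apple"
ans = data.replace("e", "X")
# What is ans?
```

Trace (tracking ans):
data = 'apple'  # -> data = 'apple'
ans = data.replace('e', 'X')  # -> ans = 'applX'

Answer: 'applX'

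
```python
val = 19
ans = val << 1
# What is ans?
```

Trace (tracking ans):
val = 19  # -> val = 19
ans = val << 1  # -> ans = 38

Answer: 38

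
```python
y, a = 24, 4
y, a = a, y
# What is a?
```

Answer: 24

Derivation:
Trace (tracking a):
y, a = (24, 4)  # -> y = 24, a = 4
y, a = (a, y)  # -> y = 4, a = 24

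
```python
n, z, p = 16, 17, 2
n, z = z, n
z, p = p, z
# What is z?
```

Answer: 2

Derivation:
Trace (tracking z):
n, z, p = (16, 17, 2)  # -> n = 16, z = 17, p = 2
n, z = (z, n)  # -> n = 17, z = 16
z, p = (p, z)  # -> z = 2, p = 16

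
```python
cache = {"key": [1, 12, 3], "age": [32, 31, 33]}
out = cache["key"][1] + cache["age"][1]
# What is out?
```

Answer: 43

Derivation:
Trace (tracking out):
cache = {'key': [1, 12, 3], 'age': [32, 31, 33]}  # -> cache = {'key': [1, 12, 3], 'age': [32, 31, 33]}
out = cache['key'][1] + cache['age'][1]  # -> out = 43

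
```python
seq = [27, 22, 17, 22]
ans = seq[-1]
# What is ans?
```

Trace (tracking ans):
seq = [27, 22, 17, 22]  # -> seq = [27, 22, 17, 22]
ans = seq[-1]  # -> ans = 22

Answer: 22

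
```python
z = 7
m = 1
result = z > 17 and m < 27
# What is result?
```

Trace (tracking result):
z = 7  # -> z = 7
m = 1  # -> m = 1
result = z > 17 and m < 27  # -> result = False

Answer: False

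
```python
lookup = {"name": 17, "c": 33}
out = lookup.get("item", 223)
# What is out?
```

Answer: 223

Derivation:
Trace (tracking out):
lookup = {'name': 17, 'c': 33}  # -> lookup = {'name': 17, 'c': 33}
out = lookup.get('item', 223)  # -> out = 223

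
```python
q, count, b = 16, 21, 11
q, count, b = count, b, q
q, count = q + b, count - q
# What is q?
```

Trace (tracking q):
q, count, b = (16, 21, 11)  # -> q = 16, count = 21, b = 11
q, count, b = (count, b, q)  # -> q = 21, count = 11, b = 16
q, count = (q + b, count - q)  # -> q = 37, count = -10

Answer: 37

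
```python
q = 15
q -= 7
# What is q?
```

Trace (tracking q):
q = 15  # -> q = 15
q -= 7  # -> q = 8

Answer: 8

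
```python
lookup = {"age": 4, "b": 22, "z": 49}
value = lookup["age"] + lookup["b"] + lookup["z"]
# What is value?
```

Trace (tracking value):
lookup = {'age': 4, 'b': 22, 'z': 49}  # -> lookup = {'age': 4, 'b': 22, 'z': 49}
value = lookup['age'] + lookup['b'] + lookup['z']  # -> value = 75

Answer: 75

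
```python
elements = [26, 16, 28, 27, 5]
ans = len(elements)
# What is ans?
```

Answer: 5

Derivation:
Trace (tracking ans):
elements = [26, 16, 28, 27, 5]  # -> elements = [26, 16, 28, 27, 5]
ans = len(elements)  # -> ans = 5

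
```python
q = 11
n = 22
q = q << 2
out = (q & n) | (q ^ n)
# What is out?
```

Trace (tracking out):
q = 11  # -> q = 11
n = 22  # -> n = 22
q = q << 2  # -> q = 44
out = q & n | q ^ n  # -> out = 62

Answer: 62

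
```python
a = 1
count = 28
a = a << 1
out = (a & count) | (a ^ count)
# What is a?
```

Answer: 2

Derivation:
Trace (tracking a):
a = 1  # -> a = 1
count = 28  # -> count = 28
a = a << 1  # -> a = 2
out = a & count | a ^ count  # -> out = 30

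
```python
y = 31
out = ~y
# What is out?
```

Answer: -32

Derivation:
Trace (tracking out):
y = 31  # -> y = 31
out = ~y  # -> out = -32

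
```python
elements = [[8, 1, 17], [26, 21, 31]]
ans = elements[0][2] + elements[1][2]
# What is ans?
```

Trace (tracking ans):
elements = [[8, 1, 17], [26, 21, 31]]  # -> elements = [[8, 1, 17], [26, 21, 31]]
ans = elements[0][2] + elements[1][2]  # -> ans = 48

Answer: 48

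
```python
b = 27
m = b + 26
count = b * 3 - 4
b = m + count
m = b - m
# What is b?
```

Answer: 130

Derivation:
Trace (tracking b):
b = 27  # -> b = 27
m = b + 26  # -> m = 53
count = b * 3 - 4  # -> count = 77
b = m + count  # -> b = 130
m = b - m  # -> m = 77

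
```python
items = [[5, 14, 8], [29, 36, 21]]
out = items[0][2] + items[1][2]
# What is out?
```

Answer: 29

Derivation:
Trace (tracking out):
items = [[5, 14, 8], [29, 36, 21]]  # -> items = [[5, 14, 8], [29, 36, 21]]
out = items[0][2] + items[1][2]  # -> out = 29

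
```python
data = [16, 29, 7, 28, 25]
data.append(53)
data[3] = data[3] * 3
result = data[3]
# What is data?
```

Trace (tracking data):
data = [16, 29, 7, 28, 25]  # -> data = [16, 29, 7, 28, 25]
data.append(53)  # -> data = [16, 29, 7, 28, 25, 53]
data[3] = data[3] * 3  # -> data = [16, 29, 7, 84, 25, 53]
result = data[3]  # -> result = 84

Answer: [16, 29, 7, 84, 25, 53]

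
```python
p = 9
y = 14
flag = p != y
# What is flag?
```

Trace (tracking flag):
p = 9  # -> p = 9
y = 14  # -> y = 14
flag = p != y  # -> flag = True

Answer: True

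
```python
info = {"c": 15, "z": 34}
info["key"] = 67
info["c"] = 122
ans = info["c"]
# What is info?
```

Answer: {'c': 122, 'z': 34, 'key': 67}

Derivation:
Trace (tracking info):
info = {'c': 15, 'z': 34}  # -> info = {'c': 15, 'z': 34}
info['key'] = 67  # -> info = {'c': 15, 'z': 34, 'key': 67}
info['c'] = 122  # -> info = {'c': 122, 'z': 34, 'key': 67}
ans = info['c']  # -> ans = 122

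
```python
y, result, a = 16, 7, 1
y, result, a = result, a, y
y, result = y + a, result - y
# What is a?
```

Trace (tracking a):
y, result, a = (16, 7, 1)  # -> y = 16, result = 7, a = 1
y, result, a = (result, a, y)  # -> y = 7, result = 1, a = 16
y, result = (y + a, result - y)  # -> y = 23, result = -6

Answer: 16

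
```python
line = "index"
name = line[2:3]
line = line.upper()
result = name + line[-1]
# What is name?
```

Answer: 'd'

Derivation:
Trace (tracking name):
line = 'index'  # -> line = 'index'
name = line[2:3]  # -> name = 'd'
line = line.upper()  # -> line = 'INDEX'
result = name + line[-1]  # -> result = 'dX'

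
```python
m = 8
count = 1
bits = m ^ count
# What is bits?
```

Answer: 9

Derivation:
Trace (tracking bits):
m = 8  # -> m = 8
count = 1  # -> count = 1
bits = m ^ count  # -> bits = 9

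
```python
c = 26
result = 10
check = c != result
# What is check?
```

Answer: True

Derivation:
Trace (tracking check):
c = 26  # -> c = 26
result = 10  # -> result = 10
check = c != result  # -> check = True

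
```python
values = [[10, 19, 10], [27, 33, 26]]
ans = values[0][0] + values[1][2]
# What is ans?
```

Trace (tracking ans):
values = [[10, 19, 10], [27, 33, 26]]  # -> values = [[10, 19, 10], [27, 33, 26]]
ans = values[0][0] + values[1][2]  # -> ans = 36

Answer: 36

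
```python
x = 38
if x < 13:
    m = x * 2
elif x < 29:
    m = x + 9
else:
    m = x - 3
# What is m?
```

Trace (tracking m):
x = 38  # -> x = 38
if x < 13:  # condition is False
elif x < 29:  # condition is False
else:
    m = x - 3  # -> m = 35

Answer: 35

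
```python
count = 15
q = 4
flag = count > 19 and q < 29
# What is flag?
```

Answer: False

Derivation:
Trace (tracking flag):
count = 15  # -> count = 15
q = 4  # -> q = 4
flag = count > 19 and q < 29  # -> flag = False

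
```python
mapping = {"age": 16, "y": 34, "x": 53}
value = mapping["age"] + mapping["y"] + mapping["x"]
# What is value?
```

Answer: 103

Derivation:
Trace (tracking value):
mapping = {'age': 16, 'y': 34, 'x': 53}  # -> mapping = {'age': 16, 'y': 34, 'x': 53}
value = mapping['age'] + mapping['y'] + mapping['x']  # -> value = 103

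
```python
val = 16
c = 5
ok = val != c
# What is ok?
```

Trace (tracking ok):
val = 16  # -> val = 16
c = 5  # -> c = 5
ok = val != c  # -> ok = True

Answer: True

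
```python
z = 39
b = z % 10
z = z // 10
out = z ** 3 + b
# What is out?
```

Answer: 36

Derivation:
Trace (tracking out):
z = 39  # -> z = 39
b = z % 10  # -> b = 9
z = z // 10  # -> z = 3
out = z ** 3 + b  # -> out = 36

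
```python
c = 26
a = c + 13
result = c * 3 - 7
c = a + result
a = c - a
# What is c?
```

Trace (tracking c):
c = 26  # -> c = 26
a = c + 13  # -> a = 39
result = c * 3 - 7  # -> result = 71
c = a + result  # -> c = 110
a = c - a  # -> a = 71

Answer: 110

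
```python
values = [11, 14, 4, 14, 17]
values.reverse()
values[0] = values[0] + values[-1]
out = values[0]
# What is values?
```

Answer: [28, 14, 4, 14, 11]

Derivation:
Trace (tracking values):
values = [11, 14, 4, 14, 17]  # -> values = [11, 14, 4, 14, 17]
values.reverse()  # -> values = [17, 14, 4, 14, 11]
values[0] = values[0] + values[-1]  # -> values = [28, 14, 4, 14, 11]
out = values[0]  # -> out = 28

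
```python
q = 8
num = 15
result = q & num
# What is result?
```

Trace (tracking result):
q = 8  # -> q = 8
num = 15  # -> num = 15
result = q & num  # -> result = 8

Answer: 8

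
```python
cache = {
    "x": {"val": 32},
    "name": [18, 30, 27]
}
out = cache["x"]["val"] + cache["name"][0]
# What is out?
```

Trace (tracking out):
cache = {'x': {'val': 32}, 'name': [18, 30, 27]}  # -> cache = {'x': {'val': 32}, 'name': [18, 30, 27]}
out = cache['x']['val'] + cache['name'][0]  # -> out = 50

Answer: 50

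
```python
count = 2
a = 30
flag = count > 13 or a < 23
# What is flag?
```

Trace (tracking flag):
count = 2  # -> count = 2
a = 30  # -> a = 30
flag = count > 13 or a < 23  # -> flag = False

Answer: False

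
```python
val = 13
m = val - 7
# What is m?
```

Trace (tracking m):
val = 13  # -> val = 13
m = val - 7  # -> m = 6

Answer: 6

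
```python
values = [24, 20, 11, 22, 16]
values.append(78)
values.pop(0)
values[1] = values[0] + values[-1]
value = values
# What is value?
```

Answer: [20, 98, 22, 16, 78]

Derivation:
Trace (tracking value):
values = [24, 20, 11, 22, 16]  # -> values = [24, 20, 11, 22, 16]
values.append(78)  # -> values = [24, 20, 11, 22, 16, 78]
values.pop(0)  # -> values = [20, 11, 22, 16, 78]
values[1] = values[0] + values[-1]  # -> values = [20, 98, 22, 16, 78]
value = values  # -> value = [20, 98, 22, 16, 78]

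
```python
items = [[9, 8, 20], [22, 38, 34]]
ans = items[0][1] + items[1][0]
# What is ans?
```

Answer: 30

Derivation:
Trace (tracking ans):
items = [[9, 8, 20], [22, 38, 34]]  # -> items = [[9, 8, 20], [22, 38, 34]]
ans = items[0][1] + items[1][0]  # -> ans = 30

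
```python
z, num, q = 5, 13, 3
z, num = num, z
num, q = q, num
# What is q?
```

Trace (tracking q):
z, num, q = (5, 13, 3)  # -> z = 5, num = 13, q = 3
z, num = (num, z)  # -> z = 13, num = 5
num, q = (q, num)  # -> num = 3, q = 5

Answer: 5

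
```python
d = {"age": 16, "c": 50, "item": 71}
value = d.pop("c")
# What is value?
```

Trace (tracking value):
d = {'age': 16, 'c': 50, 'item': 71}  # -> d = {'age': 16, 'c': 50, 'item': 71}
value = d.pop('c')  # -> value = 50

Answer: 50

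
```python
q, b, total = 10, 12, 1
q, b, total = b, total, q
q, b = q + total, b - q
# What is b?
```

Trace (tracking b):
q, b, total = (10, 12, 1)  # -> q = 10, b = 12, total = 1
q, b, total = (b, total, q)  # -> q = 12, b = 1, total = 10
q, b = (q + total, b - q)  # -> q = 22, b = -11

Answer: -11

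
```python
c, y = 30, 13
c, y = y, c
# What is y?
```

Trace (tracking y):
c, y = (30, 13)  # -> c = 30, y = 13
c, y = (y, c)  # -> c = 13, y = 30

Answer: 30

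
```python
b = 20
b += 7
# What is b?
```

Trace (tracking b):
b = 20  # -> b = 20
b += 7  # -> b = 27

Answer: 27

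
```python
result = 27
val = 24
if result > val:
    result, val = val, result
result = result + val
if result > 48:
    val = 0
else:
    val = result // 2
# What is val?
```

Trace (tracking val):
result = 27  # -> result = 27
val = 24  # -> val = 24
if result > val:  # condition is True
    result, val = (val, result)  # -> result = 24, val = 27
result = result + val  # -> result = 51
if result > 48:  # condition is True
    val = 0  # -> val = 0

Answer: 0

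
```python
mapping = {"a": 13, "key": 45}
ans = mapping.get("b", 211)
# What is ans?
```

Answer: 211

Derivation:
Trace (tracking ans):
mapping = {'a': 13, 'key': 45}  # -> mapping = {'a': 13, 'key': 45}
ans = mapping.get('b', 211)  # -> ans = 211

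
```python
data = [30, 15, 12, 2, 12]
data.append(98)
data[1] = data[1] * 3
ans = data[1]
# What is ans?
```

Trace (tracking ans):
data = [30, 15, 12, 2, 12]  # -> data = [30, 15, 12, 2, 12]
data.append(98)  # -> data = [30, 15, 12, 2, 12, 98]
data[1] = data[1] * 3  # -> data = [30, 45, 12, 2, 12, 98]
ans = data[1]  # -> ans = 45

Answer: 45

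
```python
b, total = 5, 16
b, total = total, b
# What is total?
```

Answer: 5

Derivation:
Trace (tracking total):
b, total = (5, 16)  # -> b = 5, total = 16
b, total = (total, b)  # -> b = 16, total = 5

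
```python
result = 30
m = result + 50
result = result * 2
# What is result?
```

Answer: 60

Derivation:
Trace (tracking result):
result = 30  # -> result = 30
m = result + 50  # -> m = 80
result = result * 2  # -> result = 60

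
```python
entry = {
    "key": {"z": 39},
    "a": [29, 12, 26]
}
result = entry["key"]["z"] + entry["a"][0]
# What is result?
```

Trace (tracking result):
entry = {'key': {'z': 39}, 'a': [29, 12, 26]}  # -> entry = {'key': {'z': 39}, 'a': [29, 12, 26]}
result = entry['key']['z'] + entry['a'][0]  # -> result = 68

Answer: 68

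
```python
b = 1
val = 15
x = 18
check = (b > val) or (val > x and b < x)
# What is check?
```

Answer: False

Derivation:
Trace (tracking check):
b = 1  # -> b = 1
val = 15  # -> val = 15
x = 18  # -> x = 18
check = b > val or (val > x and b < x)  # -> check = False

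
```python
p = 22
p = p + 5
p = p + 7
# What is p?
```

Answer: 34

Derivation:
Trace (tracking p):
p = 22  # -> p = 22
p = p + 5  # -> p = 27
p = p + 7  # -> p = 34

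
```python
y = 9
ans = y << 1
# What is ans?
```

Answer: 18

Derivation:
Trace (tracking ans):
y = 9  # -> y = 9
ans = y << 1  # -> ans = 18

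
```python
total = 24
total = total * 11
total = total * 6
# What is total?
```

Trace (tracking total):
total = 24  # -> total = 24
total = total * 11  # -> total = 264
total = total * 6  # -> total = 1584

Answer: 1584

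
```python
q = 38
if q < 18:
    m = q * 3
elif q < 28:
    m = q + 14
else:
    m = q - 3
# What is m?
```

Trace (tracking m):
q = 38  # -> q = 38
if q < 18:  # condition is False
elif q < 28:  # condition is False
else:
    m = q - 3  # -> m = 35

Answer: 35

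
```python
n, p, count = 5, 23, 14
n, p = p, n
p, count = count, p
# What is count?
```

Answer: 5

Derivation:
Trace (tracking count):
n, p, count = (5, 23, 14)  # -> n = 5, p = 23, count = 14
n, p = (p, n)  # -> n = 23, p = 5
p, count = (count, p)  # -> p = 14, count = 5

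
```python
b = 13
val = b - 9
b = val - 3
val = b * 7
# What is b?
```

Answer: 1

Derivation:
Trace (tracking b):
b = 13  # -> b = 13
val = b - 9  # -> val = 4
b = val - 3  # -> b = 1
val = b * 7  # -> val = 7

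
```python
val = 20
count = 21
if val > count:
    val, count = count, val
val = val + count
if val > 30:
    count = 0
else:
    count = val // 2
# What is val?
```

Answer: 41

Derivation:
Trace (tracking val):
val = 20  # -> val = 20
count = 21  # -> count = 21
if val > count:  # condition is False
val = val + count  # -> val = 41
if val > 30:  # condition is True
    count = 0  # -> count = 0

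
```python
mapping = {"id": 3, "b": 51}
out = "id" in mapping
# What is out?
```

Answer: True

Derivation:
Trace (tracking out):
mapping = {'id': 3, 'b': 51}  # -> mapping = {'id': 3, 'b': 51}
out = 'id' in mapping  # -> out = True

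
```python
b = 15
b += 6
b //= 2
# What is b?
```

Trace (tracking b):
b = 15  # -> b = 15
b += 6  # -> b = 21
b //= 2  # -> b = 10

Answer: 10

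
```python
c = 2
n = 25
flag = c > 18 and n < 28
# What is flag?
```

Answer: False

Derivation:
Trace (tracking flag):
c = 2  # -> c = 2
n = 25  # -> n = 25
flag = c > 18 and n < 28  # -> flag = False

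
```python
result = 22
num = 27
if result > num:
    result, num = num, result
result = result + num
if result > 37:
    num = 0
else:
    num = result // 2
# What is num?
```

Answer: 0

Derivation:
Trace (tracking num):
result = 22  # -> result = 22
num = 27  # -> num = 27
if result > num:  # condition is False
result = result + num  # -> result = 49
if result > 37:  # condition is True
    num = 0  # -> num = 0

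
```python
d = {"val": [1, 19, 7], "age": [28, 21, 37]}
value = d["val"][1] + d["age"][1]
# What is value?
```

Trace (tracking value):
d = {'val': [1, 19, 7], 'age': [28, 21, 37]}  # -> d = {'val': [1, 19, 7], 'age': [28, 21, 37]}
value = d['val'][1] + d['age'][1]  # -> value = 40

Answer: 40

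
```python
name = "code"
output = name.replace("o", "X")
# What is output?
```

Trace (tracking output):
name = 'code'  # -> name = 'code'
output = name.replace('o', 'X')  # -> output = 'cXde'

Answer: 'cXde'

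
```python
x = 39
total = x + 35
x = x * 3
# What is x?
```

Answer: 117

Derivation:
Trace (tracking x):
x = 39  # -> x = 39
total = x + 35  # -> total = 74
x = x * 3  # -> x = 117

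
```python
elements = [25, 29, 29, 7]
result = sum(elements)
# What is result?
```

Trace (tracking result):
elements = [25, 29, 29, 7]  # -> elements = [25, 29, 29, 7]
result = sum(elements)  # -> result = 90

Answer: 90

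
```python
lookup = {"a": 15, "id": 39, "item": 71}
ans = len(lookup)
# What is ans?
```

Answer: 3

Derivation:
Trace (tracking ans):
lookup = {'a': 15, 'id': 39, 'item': 71}  # -> lookup = {'a': 15, 'id': 39, 'item': 71}
ans = len(lookup)  # -> ans = 3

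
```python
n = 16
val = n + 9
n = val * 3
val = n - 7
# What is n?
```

Trace (tracking n):
n = 16  # -> n = 16
val = n + 9  # -> val = 25
n = val * 3  # -> n = 75
val = n - 7  # -> val = 68

Answer: 75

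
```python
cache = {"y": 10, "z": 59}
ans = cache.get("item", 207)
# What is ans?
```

Answer: 207

Derivation:
Trace (tracking ans):
cache = {'y': 10, 'z': 59}  # -> cache = {'y': 10, 'z': 59}
ans = cache.get('item', 207)  # -> ans = 207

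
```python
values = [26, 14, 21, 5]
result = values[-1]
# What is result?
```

Answer: 5

Derivation:
Trace (tracking result):
values = [26, 14, 21, 5]  # -> values = [26, 14, 21, 5]
result = values[-1]  # -> result = 5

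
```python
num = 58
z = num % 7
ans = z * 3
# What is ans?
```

Trace (tracking ans):
num = 58  # -> num = 58
z = num % 7  # -> z = 2
ans = z * 3  # -> ans = 6

Answer: 6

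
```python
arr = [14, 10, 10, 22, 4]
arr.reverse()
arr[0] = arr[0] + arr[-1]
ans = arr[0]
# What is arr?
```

Answer: [18, 22, 10, 10, 14]

Derivation:
Trace (tracking arr):
arr = [14, 10, 10, 22, 4]  # -> arr = [14, 10, 10, 22, 4]
arr.reverse()  # -> arr = [4, 22, 10, 10, 14]
arr[0] = arr[0] + arr[-1]  # -> arr = [18, 22, 10, 10, 14]
ans = arr[0]  # -> ans = 18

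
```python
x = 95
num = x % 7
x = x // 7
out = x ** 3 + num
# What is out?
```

Answer: 2201

Derivation:
Trace (tracking out):
x = 95  # -> x = 95
num = x % 7  # -> num = 4
x = x // 7  # -> x = 13
out = x ** 3 + num  # -> out = 2201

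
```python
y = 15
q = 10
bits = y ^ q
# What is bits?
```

Answer: 5

Derivation:
Trace (tracking bits):
y = 15  # -> y = 15
q = 10  # -> q = 10
bits = y ^ q  # -> bits = 5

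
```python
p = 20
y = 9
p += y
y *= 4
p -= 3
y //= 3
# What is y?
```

Answer: 12

Derivation:
Trace (tracking y):
p = 20  # -> p = 20
y = 9  # -> y = 9
p += y  # -> p = 29
y *= 4  # -> y = 36
p -= 3  # -> p = 26
y //= 3  # -> y = 12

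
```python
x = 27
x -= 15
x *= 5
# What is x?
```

Trace (tracking x):
x = 27  # -> x = 27
x -= 15  # -> x = 12
x *= 5  # -> x = 60

Answer: 60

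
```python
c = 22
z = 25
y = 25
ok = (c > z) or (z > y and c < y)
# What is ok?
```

Trace (tracking ok):
c = 22  # -> c = 22
z = 25  # -> z = 25
y = 25  # -> y = 25
ok = c > z or (z > y and c < y)  # -> ok = False

Answer: False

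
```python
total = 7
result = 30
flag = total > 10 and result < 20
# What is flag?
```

Trace (tracking flag):
total = 7  # -> total = 7
result = 30  # -> result = 30
flag = total > 10 and result < 20  # -> flag = False

Answer: False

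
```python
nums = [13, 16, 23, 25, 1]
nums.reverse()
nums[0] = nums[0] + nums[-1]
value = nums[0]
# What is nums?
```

Answer: [14, 25, 23, 16, 13]

Derivation:
Trace (tracking nums):
nums = [13, 16, 23, 25, 1]  # -> nums = [13, 16, 23, 25, 1]
nums.reverse()  # -> nums = [1, 25, 23, 16, 13]
nums[0] = nums[0] + nums[-1]  # -> nums = [14, 25, 23, 16, 13]
value = nums[0]  # -> value = 14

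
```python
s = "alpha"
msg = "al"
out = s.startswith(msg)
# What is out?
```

Answer: True

Derivation:
Trace (tracking out):
s = 'alpha'  # -> s = 'alpha'
msg = 'al'  # -> msg = 'al'
out = s.startswith(msg)  # -> out = True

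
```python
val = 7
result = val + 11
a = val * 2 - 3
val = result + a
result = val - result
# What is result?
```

Answer: 11

Derivation:
Trace (tracking result):
val = 7  # -> val = 7
result = val + 11  # -> result = 18
a = val * 2 - 3  # -> a = 11
val = result + a  # -> val = 29
result = val - result  # -> result = 11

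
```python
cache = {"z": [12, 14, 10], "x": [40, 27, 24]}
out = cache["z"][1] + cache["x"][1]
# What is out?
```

Answer: 41

Derivation:
Trace (tracking out):
cache = {'z': [12, 14, 10], 'x': [40, 27, 24]}  # -> cache = {'z': [12, 14, 10], 'x': [40, 27, 24]}
out = cache['z'][1] + cache['x'][1]  # -> out = 41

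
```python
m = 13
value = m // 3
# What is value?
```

Answer: 4

Derivation:
Trace (tracking value):
m = 13  # -> m = 13
value = m // 3  # -> value = 4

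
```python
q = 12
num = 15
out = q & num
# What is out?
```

Trace (tracking out):
q = 12  # -> q = 12
num = 15  # -> num = 15
out = q & num  # -> out = 12

Answer: 12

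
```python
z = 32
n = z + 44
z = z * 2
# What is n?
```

Trace (tracking n):
z = 32  # -> z = 32
n = z + 44  # -> n = 76
z = z * 2  # -> z = 64

Answer: 76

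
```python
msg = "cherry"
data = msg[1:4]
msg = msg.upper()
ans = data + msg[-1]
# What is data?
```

Answer: 'her'

Derivation:
Trace (tracking data):
msg = 'cherry'  # -> msg = 'cherry'
data = msg[1:4]  # -> data = 'her'
msg = msg.upper()  # -> msg = 'CHERRY'
ans = data + msg[-1]  # -> ans = 'herY'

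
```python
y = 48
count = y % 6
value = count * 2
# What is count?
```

Trace (tracking count):
y = 48  # -> y = 48
count = y % 6  # -> count = 0
value = count * 2  # -> value = 0

Answer: 0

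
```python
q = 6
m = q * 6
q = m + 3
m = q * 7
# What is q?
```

Trace (tracking q):
q = 6  # -> q = 6
m = q * 6  # -> m = 36
q = m + 3  # -> q = 39
m = q * 7  # -> m = 273

Answer: 39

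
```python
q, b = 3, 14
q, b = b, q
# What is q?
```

Answer: 14

Derivation:
Trace (tracking q):
q, b = (3, 14)  # -> q = 3, b = 14
q, b = (b, q)  # -> q = 14, b = 3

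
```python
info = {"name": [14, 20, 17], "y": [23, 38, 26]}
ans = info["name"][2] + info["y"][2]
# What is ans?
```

Trace (tracking ans):
info = {'name': [14, 20, 17], 'y': [23, 38, 26]}  # -> info = {'name': [14, 20, 17], 'y': [23, 38, 26]}
ans = info['name'][2] + info['y'][2]  # -> ans = 43

Answer: 43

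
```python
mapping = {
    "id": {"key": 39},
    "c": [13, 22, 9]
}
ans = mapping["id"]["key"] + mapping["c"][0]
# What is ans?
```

Trace (tracking ans):
mapping = {'id': {'key': 39}, 'c': [13, 22, 9]}  # -> mapping = {'id': {'key': 39}, 'c': [13, 22, 9]}
ans = mapping['id']['key'] + mapping['c'][0]  # -> ans = 52

Answer: 52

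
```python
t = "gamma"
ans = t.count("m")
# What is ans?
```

Trace (tracking ans):
t = 'gamma'  # -> t = 'gamma'
ans = t.count('m')  # -> ans = 2

Answer: 2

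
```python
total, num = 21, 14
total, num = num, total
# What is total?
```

Trace (tracking total):
total, num = (21, 14)  # -> total = 21, num = 14
total, num = (num, total)  # -> total = 14, num = 21

Answer: 14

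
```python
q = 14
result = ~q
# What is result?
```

Answer: -15

Derivation:
Trace (tracking result):
q = 14  # -> q = 14
result = ~q  # -> result = -15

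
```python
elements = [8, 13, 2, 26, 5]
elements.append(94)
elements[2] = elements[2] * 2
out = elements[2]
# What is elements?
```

Answer: [8, 13, 4, 26, 5, 94]

Derivation:
Trace (tracking elements):
elements = [8, 13, 2, 26, 5]  # -> elements = [8, 13, 2, 26, 5]
elements.append(94)  # -> elements = [8, 13, 2, 26, 5, 94]
elements[2] = elements[2] * 2  # -> elements = [8, 13, 4, 26, 5, 94]
out = elements[2]  # -> out = 4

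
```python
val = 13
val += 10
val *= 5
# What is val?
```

Answer: 115

Derivation:
Trace (tracking val):
val = 13  # -> val = 13
val += 10  # -> val = 23
val *= 5  # -> val = 115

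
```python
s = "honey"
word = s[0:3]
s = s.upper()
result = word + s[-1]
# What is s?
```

Trace (tracking s):
s = 'honey'  # -> s = 'honey'
word = s[0:3]  # -> word = 'hon'
s = s.upper()  # -> s = 'HONEY'
result = word + s[-1]  # -> result = 'honY'

Answer: 'HONEY'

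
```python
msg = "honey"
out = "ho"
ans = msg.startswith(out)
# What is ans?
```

Answer: True

Derivation:
Trace (tracking ans):
msg = 'honey'  # -> msg = 'honey'
out = 'ho'  # -> out = 'ho'
ans = msg.startswith(out)  # -> ans = True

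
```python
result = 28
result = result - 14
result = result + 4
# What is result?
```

Trace (tracking result):
result = 28  # -> result = 28
result = result - 14  # -> result = 14
result = result + 4  # -> result = 18

Answer: 18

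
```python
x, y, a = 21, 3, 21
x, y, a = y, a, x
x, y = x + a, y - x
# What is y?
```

Answer: 18

Derivation:
Trace (tracking y):
x, y, a = (21, 3, 21)  # -> x = 21, y = 3, a = 21
x, y, a = (y, a, x)  # -> x = 3, y = 21, a = 21
x, y = (x + a, y - x)  # -> x = 24, y = 18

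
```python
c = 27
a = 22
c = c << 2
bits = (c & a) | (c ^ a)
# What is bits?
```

Answer: 126

Derivation:
Trace (tracking bits):
c = 27  # -> c = 27
a = 22  # -> a = 22
c = c << 2  # -> c = 108
bits = c & a | c ^ a  # -> bits = 126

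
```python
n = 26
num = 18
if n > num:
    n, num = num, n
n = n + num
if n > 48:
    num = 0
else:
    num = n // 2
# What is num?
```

Answer: 22

Derivation:
Trace (tracking num):
n = 26  # -> n = 26
num = 18  # -> num = 18
if n > num:  # condition is True
    n, num = (num, n)  # -> n = 18, num = 26
n = n + num  # -> n = 44
if n > 48:  # condition is False
else:
    num = n // 2  # -> num = 22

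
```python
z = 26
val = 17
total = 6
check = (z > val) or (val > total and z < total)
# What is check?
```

Answer: True

Derivation:
Trace (tracking check):
z = 26  # -> z = 26
val = 17  # -> val = 17
total = 6  # -> total = 6
check = z > val or (val > total and z < total)  # -> check = True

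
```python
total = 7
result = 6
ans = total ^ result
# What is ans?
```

Trace (tracking ans):
total = 7  # -> total = 7
result = 6  # -> result = 6
ans = total ^ result  # -> ans = 1

Answer: 1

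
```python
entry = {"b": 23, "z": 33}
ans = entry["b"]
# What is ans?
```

Trace (tracking ans):
entry = {'b': 23, 'z': 33}  # -> entry = {'b': 23, 'z': 33}
ans = entry['b']  # -> ans = 23

Answer: 23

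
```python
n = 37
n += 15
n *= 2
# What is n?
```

Trace (tracking n):
n = 37  # -> n = 37
n += 15  # -> n = 52
n *= 2  # -> n = 104

Answer: 104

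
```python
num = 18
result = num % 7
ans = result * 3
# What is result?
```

Trace (tracking result):
num = 18  # -> num = 18
result = num % 7  # -> result = 4
ans = result * 3  # -> ans = 12

Answer: 4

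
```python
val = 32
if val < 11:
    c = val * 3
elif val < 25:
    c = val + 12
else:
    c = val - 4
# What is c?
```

Answer: 28

Derivation:
Trace (tracking c):
val = 32  # -> val = 32
if val < 11:  # condition is False
elif val < 25:  # condition is False
else:
    c = val - 4  # -> c = 28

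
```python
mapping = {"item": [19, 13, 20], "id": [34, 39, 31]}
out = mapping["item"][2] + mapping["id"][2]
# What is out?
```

Answer: 51

Derivation:
Trace (tracking out):
mapping = {'item': [19, 13, 20], 'id': [34, 39, 31]}  # -> mapping = {'item': [19, 13, 20], 'id': [34, 39, 31]}
out = mapping['item'][2] + mapping['id'][2]  # -> out = 51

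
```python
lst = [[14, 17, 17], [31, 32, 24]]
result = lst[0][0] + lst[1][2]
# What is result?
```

Answer: 38

Derivation:
Trace (tracking result):
lst = [[14, 17, 17], [31, 32, 24]]  # -> lst = [[14, 17, 17], [31, 32, 24]]
result = lst[0][0] + lst[1][2]  # -> result = 38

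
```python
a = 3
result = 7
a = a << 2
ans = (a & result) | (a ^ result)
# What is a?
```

Answer: 12

Derivation:
Trace (tracking a):
a = 3  # -> a = 3
result = 7  # -> result = 7
a = a << 2  # -> a = 12
ans = a & result | a ^ result  # -> ans = 15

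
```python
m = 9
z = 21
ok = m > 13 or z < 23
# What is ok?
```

Answer: True

Derivation:
Trace (tracking ok):
m = 9  # -> m = 9
z = 21  # -> z = 21
ok = m > 13 or z < 23  # -> ok = True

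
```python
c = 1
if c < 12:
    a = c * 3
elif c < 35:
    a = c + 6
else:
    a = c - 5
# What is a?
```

Trace (tracking a):
c = 1  # -> c = 1
if c < 12:  # condition is True
    a = c * 3  # -> a = 3

Answer: 3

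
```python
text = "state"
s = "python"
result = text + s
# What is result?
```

Answer: 'statepython'

Derivation:
Trace (tracking result):
text = 'state'  # -> text = 'state'
s = 'python'  # -> s = 'python'
result = text + s  # -> result = 'statepython'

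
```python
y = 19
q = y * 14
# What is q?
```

Trace (tracking q):
y = 19  # -> y = 19
q = y * 14  # -> q = 266

Answer: 266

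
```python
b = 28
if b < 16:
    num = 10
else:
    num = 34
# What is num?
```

Trace (tracking num):
b = 28  # -> b = 28
if b < 16:  # condition is False
else:
    num = 34  # -> num = 34

Answer: 34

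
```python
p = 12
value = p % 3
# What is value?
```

Trace (tracking value):
p = 12  # -> p = 12
value = p % 3  # -> value = 0

Answer: 0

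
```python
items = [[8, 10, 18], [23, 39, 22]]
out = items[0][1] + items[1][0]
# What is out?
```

Trace (tracking out):
items = [[8, 10, 18], [23, 39, 22]]  # -> items = [[8, 10, 18], [23, 39, 22]]
out = items[0][1] + items[1][0]  # -> out = 33

Answer: 33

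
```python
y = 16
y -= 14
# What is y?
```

Trace (tracking y):
y = 16  # -> y = 16
y -= 14  # -> y = 2

Answer: 2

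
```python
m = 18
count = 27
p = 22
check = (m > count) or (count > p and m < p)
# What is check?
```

Answer: True

Derivation:
Trace (tracking check):
m = 18  # -> m = 18
count = 27  # -> count = 27
p = 22  # -> p = 22
check = m > count or (count > p and m < p)  # -> check = True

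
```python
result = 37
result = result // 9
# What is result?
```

Answer: 4

Derivation:
Trace (tracking result):
result = 37  # -> result = 37
result = result // 9  # -> result = 4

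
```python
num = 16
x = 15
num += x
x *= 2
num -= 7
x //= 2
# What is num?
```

Answer: 24

Derivation:
Trace (tracking num):
num = 16  # -> num = 16
x = 15  # -> x = 15
num += x  # -> num = 31
x *= 2  # -> x = 30
num -= 7  # -> num = 24
x //= 2  # -> x = 15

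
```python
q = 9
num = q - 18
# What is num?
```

Answer: -9

Derivation:
Trace (tracking num):
q = 9  # -> q = 9
num = q - 18  # -> num = -9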